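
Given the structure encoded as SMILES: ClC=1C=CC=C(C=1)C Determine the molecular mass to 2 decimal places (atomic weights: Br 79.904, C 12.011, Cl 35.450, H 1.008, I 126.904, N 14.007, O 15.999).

126.58 g/mol

First, the molecular formula is C7H7Cl (counting implicit H from valence).
  C: 7 × 12.011 = 84.077
  Cl: 1 × 35.450 = 35.450
  H: 7 × 1.008 = 7.056
Sum: 7×12.011 + 1×35.450 + 7×1.008 = 126.583 → 126.58 g/mol.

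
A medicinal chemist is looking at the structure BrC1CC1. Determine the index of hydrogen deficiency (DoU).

1

Degree of unsaturation = (number of rings) + (number of π bonds).
Ring closures in the SMILES: 1.
π bonds: none → 0 DoU from unsaturation.
Total DoU = 1 + 0 = 1.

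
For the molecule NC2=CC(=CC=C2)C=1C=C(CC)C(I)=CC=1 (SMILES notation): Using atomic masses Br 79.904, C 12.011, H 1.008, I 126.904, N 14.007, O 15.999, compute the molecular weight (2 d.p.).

323.18 g/mol

First, the molecular formula is C14H14IN (counting implicit H from valence).
  C: 14 × 12.011 = 168.154
  H: 14 × 1.008 = 14.112
  I: 1 × 126.904 = 126.904
  N: 1 × 14.007 = 14.007
Sum: 14×12.011 + 14×1.008 + 1×126.904 + 1×14.007 = 323.177 → 323.18 g/mol.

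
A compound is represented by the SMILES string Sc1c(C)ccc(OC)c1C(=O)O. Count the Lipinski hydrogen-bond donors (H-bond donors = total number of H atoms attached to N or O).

Donors: find every N or O and count the H atoms it carries.
  atom 8 (O): bond orders sum to 2 → 0 H
  atom 12 (O): bond orders sum to 2 → 0 H
  atom 13 (O): bond orders sum to 1 → 1 H
Lipinski HBD = 1.

1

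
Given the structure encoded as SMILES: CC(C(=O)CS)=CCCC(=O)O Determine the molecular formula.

C8H12O3S

Walk through each heavy atom and fill implicit hydrogens from standard valence (C 4, N 3, O 2, S 2, halogen 1):
  atom 1: C, bond orders sum to 1 (valence 4) → 3 H
  atom 2: C, bond orders sum to 4 (valence 4) → 0 H
  atom 3: C, bond orders sum to 4 (valence 4) → 0 H
  atom 4: O, bond orders sum to 2 (valence 2) → 0 H
  atom 5: C, bond orders sum to 2 (valence 4) → 2 H
  atom 6: S, bond orders sum to 1 (valence 2) → 1 H
  atom 7: C, bond orders sum to 3 (valence 4) → 1 H
  atom 8: C, bond orders sum to 2 (valence 4) → 2 H
  atom 9: C, bond orders sum to 2 (valence 4) → 2 H
  atom 10: C, bond orders sum to 4 (valence 4) → 0 H
  atom 11: O, bond orders sum to 2 (valence 2) → 0 H
  atom 12: O, bond orders sum to 1 (valence 2) → 1 H
Totals → C:8, H:12, O:3, S:1.
In Hill order: C8H12O3S.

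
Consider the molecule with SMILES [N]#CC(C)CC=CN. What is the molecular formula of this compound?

Walk through each heavy atom and fill implicit hydrogens from standard valence (C 4, N 3, O 2, S 2, halogen 1):
  atom 1: N with explicit H count 0
  atom 2: C, bond orders sum to 4 (valence 4) → 0 H
  atom 3: C, bond orders sum to 3 (valence 4) → 1 H
  atom 4: C, bond orders sum to 1 (valence 4) → 3 H
  atom 5: C, bond orders sum to 2 (valence 4) → 2 H
  atom 6: C, bond orders sum to 3 (valence 4) → 1 H
  atom 7: C, bond orders sum to 3 (valence 4) → 1 H
  atom 8: N, bond orders sum to 1 (valence 3) → 2 H
Totals → C:6, H:10, N:2.
In Hill order: C6H10N2.

C6H10N2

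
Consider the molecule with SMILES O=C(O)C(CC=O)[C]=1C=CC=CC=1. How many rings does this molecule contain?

1

In SMILES, each pair of matching ring-closure digits denotes one ring-closing bond; the number of such bonds equals the number of independent rings.
Ring-closure bonds here: 1.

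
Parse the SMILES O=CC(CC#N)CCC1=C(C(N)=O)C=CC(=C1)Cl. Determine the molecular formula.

C13H13ClN2O2

Walk through each heavy atom and fill implicit hydrogens from standard valence (C 4, N 3, O 2, S 2, halogen 1):
  atom 1: O, bond orders sum to 2 (valence 2) → 0 H
  atom 2: C, bond orders sum to 3 (valence 4) → 1 H
  atom 3: C, bond orders sum to 3 (valence 4) → 1 H
  atom 4: C, bond orders sum to 2 (valence 4) → 2 H
  atom 5: C, bond orders sum to 4 (valence 4) → 0 H
  atom 6: N, bond orders sum to 3 (valence 3) → 0 H
  atom 7: C, bond orders sum to 2 (valence 4) → 2 H
  atom 8: C, bond orders sum to 2 (valence 4) → 2 H
  atom 9: C, bond orders sum to 4 (valence 4) → 0 H
  atom 10: C, bond orders sum to 4 (valence 4) → 0 H
  atom 11: C, bond orders sum to 4 (valence 4) → 0 H
  atom 12: N, bond orders sum to 1 (valence 3) → 2 H
  atom 13: O, bond orders sum to 2 (valence 2) → 0 H
  atom 14: C, bond orders sum to 3 (valence 4) → 1 H
  atom 15: C, bond orders sum to 3 (valence 4) → 1 H
  atom 16: C, bond orders sum to 4 (valence 4) → 0 H
  atom 17: C, bond orders sum to 3 (valence 4) → 1 H
  atom 18: Cl (halogen, monovalent) → 0 H
Totals → C:13, H:13, Cl:1, N:2, O:2.
In Hill order: C13H13ClN2O2.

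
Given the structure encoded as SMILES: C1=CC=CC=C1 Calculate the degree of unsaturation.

Degree of unsaturation = (number of rings) + (number of π bonds).
Ring closures in the SMILES: 1.
π bonds: 3 double bonds (each 1 DoU) → 3 DoU from unsaturation.
Total DoU = 1 + 3 = 4.

4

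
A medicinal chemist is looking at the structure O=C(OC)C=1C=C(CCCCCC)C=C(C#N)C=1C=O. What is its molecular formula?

C16H19NO3

Walk through each heavy atom and fill implicit hydrogens from standard valence (C 4, N 3, O 2, S 2, halogen 1):
  atom 1: O, bond orders sum to 2 (valence 2) → 0 H
  atom 2: C, bond orders sum to 4 (valence 4) → 0 H
  atom 3: O, bond orders sum to 2 (valence 2) → 0 H
  atom 4: C, bond orders sum to 1 (valence 4) → 3 H
  atom 5: C, bond orders sum to 4 (valence 4) → 0 H
  atom 6: C, bond orders sum to 3 (valence 4) → 1 H
  atom 7: C, bond orders sum to 4 (valence 4) → 0 H
  atom 8: C, bond orders sum to 2 (valence 4) → 2 H
  atom 9: C, bond orders sum to 2 (valence 4) → 2 H
  atom 10: C, bond orders sum to 2 (valence 4) → 2 H
  atom 11: C, bond orders sum to 2 (valence 4) → 2 H
  atom 12: C, bond orders sum to 2 (valence 4) → 2 H
  atom 13: C, bond orders sum to 1 (valence 4) → 3 H
  atom 14: C, bond orders sum to 3 (valence 4) → 1 H
  atom 15: C, bond orders sum to 4 (valence 4) → 0 H
  atom 16: C, bond orders sum to 4 (valence 4) → 0 H
  atom 17: N, bond orders sum to 3 (valence 3) → 0 H
  atom 18: C, bond orders sum to 4 (valence 4) → 0 H
  atom 19: C, bond orders sum to 3 (valence 4) → 1 H
  atom 20: O, bond orders sum to 2 (valence 2) → 0 H
Totals → C:16, H:19, N:1, O:3.
In Hill order: C16H19NO3.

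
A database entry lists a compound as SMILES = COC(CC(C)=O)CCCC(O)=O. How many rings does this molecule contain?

0

In SMILES, each pair of matching ring-closure digits denotes one ring-closing bond; the number of such bonds equals the number of independent rings.
Ring-closure bonds here: 0.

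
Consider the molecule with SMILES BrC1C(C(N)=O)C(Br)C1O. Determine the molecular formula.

Walk through each heavy atom and fill implicit hydrogens from standard valence (C 4, N 3, O 2, S 2, halogen 1):
  atom 1: Br (halogen, monovalent) → 0 H
  atom 2: C, bond orders sum to 3 (valence 4) → 1 H
  atom 3: C, bond orders sum to 3 (valence 4) → 1 H
  atom 4: C, bond orders sum to 4 (valence 4) → 0 H
  atom 5: N, bond orders sum to 1 (valence 3) → 2 H
  atom 6: O, bond orders sum to 2 (valence 2) → 0 H
  atom 7: C, bond orders sum to 3 (valence 4) → 1 H
  atom 8: Br (halogen, monovalent) → 0 H
  atom 9: C, bond orders sum to 3 (valence 4) → 1 H
  atom 10: O, bond orders sum to 1 (valence 2) → 1 H
Totals → C:5, H:7, Br:2, N:1, O:2.

C5H7Br2NO2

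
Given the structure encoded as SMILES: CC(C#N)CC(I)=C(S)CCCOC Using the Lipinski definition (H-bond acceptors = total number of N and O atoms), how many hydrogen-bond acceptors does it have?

N atoms: 1; O atoms: 1.
Lipinski HBA = 1 + 1 = 2.

2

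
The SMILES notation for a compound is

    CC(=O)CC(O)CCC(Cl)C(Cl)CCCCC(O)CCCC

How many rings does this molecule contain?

In SMILES, each pair of matching ring-closure digits denotes one ring-closing bond; the number of such bonds equals the number of independent rings.
Ring-closure bonds here: 0.

0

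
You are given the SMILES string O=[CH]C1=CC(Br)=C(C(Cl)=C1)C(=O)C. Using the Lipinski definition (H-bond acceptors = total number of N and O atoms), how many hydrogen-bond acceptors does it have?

2

N atoms: 0; O atoms: 2.
Lipinski HBA = 0 + 2 = 2.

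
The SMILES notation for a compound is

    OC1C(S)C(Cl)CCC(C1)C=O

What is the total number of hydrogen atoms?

13

Walk through each heavy atom and fill implicit hydrogens from standard valence (C 4, N 3, O 2, S 2, halogen 1):
  atom 1: O, bond orders sum to 1 (valence 2) → 1 H
  atom 2: C, bond orders sum to 3 (valence 4) → 1 H
  atom 3: C, bond orders sum to 3 (valence 4) → 1 H
  atom 4: S, bond orders sum to 1 (valence 2) → 1 H
  atom 5: C, bond orders sum to 3 (valence 4) → 1 H
  atom 6: Cl (halogen, monovalent) → 0 H
  atom 7: C, bond orders sum to 2 (valence 4) → 2 H
  atom 8: C, bond orders sum to 2 (valence 4) → 2 H
  atom 9: C, bond orders sum to 3 (valence 4) → 1 H
  atom 10: C, bond orders sum to 2 (valence 4) → 2 H
  atom 11: C, bond orders sum to 3 (valence 4) → 1 H
  atom 12: O, bond orders sum to 2 (valence 2) → 0 H
Total hydrogens: 13.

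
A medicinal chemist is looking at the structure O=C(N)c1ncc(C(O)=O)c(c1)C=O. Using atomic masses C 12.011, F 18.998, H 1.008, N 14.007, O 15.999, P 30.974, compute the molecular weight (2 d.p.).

194.15 g/mol

First, the molecular formula is C8H6N2O4 (counting implicit H from valence).
  C: 8 × 12.011 = 96.088
  H: 6 × 1.008 = 6.048
  N: 2 × 14.007 = 28.014
  O: 4 × 15.999 = 63.996
Sum: 8×12.011 + 6×1.008 + 2×14.007 + 4×15.999 = 194.146 → 194.15 g/mol.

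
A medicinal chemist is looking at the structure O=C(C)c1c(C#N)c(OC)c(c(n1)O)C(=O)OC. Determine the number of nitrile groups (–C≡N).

1

The nitrile motif appears at heavy-atom position 6 in the SMILES.
Other groups present: 1 ester, 1 ether, 1 hydroxyl, 1 ketone.
Nitrile count: 1.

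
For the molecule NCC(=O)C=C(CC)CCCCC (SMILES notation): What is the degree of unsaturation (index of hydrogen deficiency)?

Molecular formula: C11H21NO.
DoU = (2C + 2 + N − H − X) / 2, where X is the halogen count and O/S are ignored.
    = (2·11 + 2 + 1 − 21 − 0) / 2 = 4 / 2 = 2.

2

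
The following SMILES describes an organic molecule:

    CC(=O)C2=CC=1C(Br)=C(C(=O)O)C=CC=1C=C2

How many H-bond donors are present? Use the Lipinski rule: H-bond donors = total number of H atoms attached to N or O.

Donors: find every N or O and count the H atoms it carries.
  atom 3 (O): bond orders sum to 2 → 0 H
  atom 11 (O): bond orders sum to 2 → 0 H
  atom 12 (O): bond orders sum to 1 → 1 H
Lipinski HBD = 1.

1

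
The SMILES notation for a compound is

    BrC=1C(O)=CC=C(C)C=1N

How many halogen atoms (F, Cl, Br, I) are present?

1

Halogen atoms appear at heavy-atom position 1 (1×Br).
Other groups present: 1 hydroxyl, 1 primary amine.
Halogen count: 1.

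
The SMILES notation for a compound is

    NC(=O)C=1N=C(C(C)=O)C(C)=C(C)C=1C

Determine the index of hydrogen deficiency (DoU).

6

Molecular formula: C11H14N2O2.
DoU = (2C + 2 + N − H − X) / 2, where X is the halogen count and O/S are ignored.
    = (2·11 + 2 + 2 − 14 − 0) / 2 = 12 / 2 = 6.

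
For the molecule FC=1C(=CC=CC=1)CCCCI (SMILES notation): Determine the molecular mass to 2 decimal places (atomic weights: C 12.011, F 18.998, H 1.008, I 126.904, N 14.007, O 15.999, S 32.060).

First, the molecular formula is C10H12FI (counting implicit H from valence).
  C: 10 × 12.011 = 120.110
  F: 1 × 18.998 = 18.998
  H: 12 × 1.008 = 12.096
  I: 1 × 126.904 = 126.904
Sum: 10×12.011 + 1×18.998 + 12×1.008 + 1×126.904 = 278.108 → 278.11 g/mol.

278.11 g/mol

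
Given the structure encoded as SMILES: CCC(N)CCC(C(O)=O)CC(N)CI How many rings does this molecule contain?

0

In SMILES, each pair of matching ring-closure digits denotes one ring-closing bond; the number of such bonds equals the number of independent rings.
Ring-closure bonds here: 0.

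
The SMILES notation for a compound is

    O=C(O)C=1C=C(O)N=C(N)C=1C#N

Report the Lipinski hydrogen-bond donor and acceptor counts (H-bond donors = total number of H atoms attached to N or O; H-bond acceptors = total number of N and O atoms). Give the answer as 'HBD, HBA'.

4, 6

Donors: find every N or O and count the H atoms it carries.
  atom 1 (O): bond orders sum to 2 → 0 H
  atom 3 (O): bond orders sum to 1 → 1 H
  atom 7 (O): bond orders sum to 1 → 1 H
  atom 8 (N): bond orders sum to 3 → 0 H
  atom 10 (N): bond orders sum to 1 → 2 H
  atom 13 (N): bond orders sum to 3 → 0 H
Lipinski HBD = 4.
Acceptors: N atoms = 3, O atoms = 3 → HBA = 6.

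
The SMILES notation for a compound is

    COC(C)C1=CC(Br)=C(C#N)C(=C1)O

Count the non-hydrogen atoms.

14

Every atom symbol written in the SMILES (organic subset) is one heavy atom; implicit H are not written.
Heavy atoms by element → Br:1, C:10, N:1, O:2.
Total: 14.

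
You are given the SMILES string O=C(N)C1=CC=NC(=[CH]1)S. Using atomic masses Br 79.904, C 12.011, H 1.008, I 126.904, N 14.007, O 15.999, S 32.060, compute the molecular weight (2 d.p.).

First, the molecular formula is C6H6N2OS (counting implicit H from valence).
  C: 6 × 12.011 = 72.066
  H: 6 × 1.008 = 6.048
  N: 2 × 14.007 = 28.014
  O: 1 × 15.999 = 15.999
  S: 1 × 32.060 = 32.060
Sum: 6×12.011 + 6×1.008 + 2×14.007 + 1×15.999 + 1×32.060 = 154.187 → 154.19 g/mol.

154.19 g/mol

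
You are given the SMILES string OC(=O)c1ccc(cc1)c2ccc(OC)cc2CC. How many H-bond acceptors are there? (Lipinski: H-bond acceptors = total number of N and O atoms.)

3

N atoms: 0; O atoms: 3.
Lipinski HBA = 0 + 3 = 3.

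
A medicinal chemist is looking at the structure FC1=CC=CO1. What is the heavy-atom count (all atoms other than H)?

Every atom symbol written in the SMILES (organic subset) is one heavy atom; implicit H are not written.
Heavy atoms by element → C:4, F:1, O:1.
Total: 6.

6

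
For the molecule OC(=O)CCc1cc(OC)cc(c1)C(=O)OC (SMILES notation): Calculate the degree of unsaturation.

Molecular formula: C12H14O5.
DoU = (2C + 2 + N − H − X) / 2, where X is the halogen count and O/S are ignored.
    = (2·12 + 2 + 0 − 14 − 0) / 2 = 12 / 2 = 6.

6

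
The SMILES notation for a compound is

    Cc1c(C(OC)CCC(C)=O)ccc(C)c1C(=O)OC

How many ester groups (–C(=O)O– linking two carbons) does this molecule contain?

1

The ester motif appears at heavy-atom position 17 in the SMILES.
Other groups present: 1 ether, 1 ketone.
Ester count: 1.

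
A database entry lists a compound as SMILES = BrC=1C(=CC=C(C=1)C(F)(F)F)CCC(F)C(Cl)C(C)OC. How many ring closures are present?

1

In SMILES, each pair of matching ring-closure digits denotes one ring-closing bond; the number of such bonds equals the number of independent rings.
Ring-closure bonds here: 1.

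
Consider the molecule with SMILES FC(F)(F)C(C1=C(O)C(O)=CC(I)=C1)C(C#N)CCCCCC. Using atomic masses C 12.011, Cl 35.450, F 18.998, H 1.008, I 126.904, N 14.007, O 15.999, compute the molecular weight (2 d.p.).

First, the molecular formula is C16H19F3INO2 (counting implicit H from valence).
  C: 16 × 12.011 = 192.176
  F: 3 × 18.998 = 56.994
  H: 19 × 1.008 = 19.152
  I: 1 × 126.904 = 126.904
  N: 1 × 14.007 = 14.007
  O: 2 × 15.999 = 31.998
Sum: 16×12.011 + 3×18.998 + 19×1.008 + 1×126.904 + 1×14.007 + 2×15.999 = 441.231 → 441.23 g/mol.

441.23 g/mol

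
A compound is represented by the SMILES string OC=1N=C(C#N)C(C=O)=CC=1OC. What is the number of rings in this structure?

In SMILES, each pair of matching ring-closure digits denotes one ring-closing bond; the number of such bonds equals the number of independent rings.
Ring-closure bonds here: 1.

1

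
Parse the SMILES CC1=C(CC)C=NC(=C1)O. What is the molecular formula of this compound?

C8H11NO

Walk through each heavy atom and fill implicit hydrogens from standard valence (C 4, N 3, O 2, S 2, halogen 1):
  atom 1: C, bond orders sum to 1 (valence 4) → 3 H
  atom 2: C, bond orders sum to 4 (valence 4) → 0 H
  atom 3: C, bond orders sum to 4 (valence 4) → 0 H
  atom 4: C, bond orders sum to 2 (valence 4) → 2 H
  atom 5: C, bond orders sum to 1 (valence 4) → 3 H
  atom 6: C, bond orders sum to 3 (valence 4) → 1 H
  atom 7: N, bond orders sum to 3 (valence 3) → 0 H
  atom 8: C, bond orders sum to 4 (valence 4) → 0 H
  atom 9: C, bond orders sum to 3 (valence 4) → 1 H
  atom 10: O, bond orders sum to 1 (valence 2) → 1 H
Totals → C:8, H:11, N:1, O:1.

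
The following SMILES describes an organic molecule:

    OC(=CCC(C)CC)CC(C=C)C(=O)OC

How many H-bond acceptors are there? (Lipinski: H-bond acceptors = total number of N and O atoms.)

N atoms: 0; O atoms: 3.
Lipinski HBA = 0 + 3 = 3.

3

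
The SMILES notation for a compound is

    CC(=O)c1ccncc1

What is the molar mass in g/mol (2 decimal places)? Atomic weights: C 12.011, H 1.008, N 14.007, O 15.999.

121.14 g/mol

First, the molecular formula is C7H7NO (counting implicit H from valence).
  C: 7 × 12.011 = 84.077
  H: 7 × 1.008 = 7.056
  N: 1 × 14.007 = 14.007
  O: 1 × 15.999 = 15.999
Sum: 7×12.011 + 7×1.008 + 1×14.007 + 1×15.999 = 121.139 → 121.14 g/mol.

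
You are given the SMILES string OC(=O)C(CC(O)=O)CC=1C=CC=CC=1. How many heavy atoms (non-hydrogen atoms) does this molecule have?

Every atom symbol written in the SMILES (organic subset) is one heavy atom; implicit H are not written.
Heavy atoms by element → C:11, O:4.
Total: 15.

15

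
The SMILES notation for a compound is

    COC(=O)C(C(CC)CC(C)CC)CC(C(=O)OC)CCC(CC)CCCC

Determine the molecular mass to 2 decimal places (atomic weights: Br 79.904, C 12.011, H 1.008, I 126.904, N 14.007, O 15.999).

First, the molecular formula is C24H46O4 (counting implicit H from valence).
  C: 24 × 12.011 = 288.264
  H: 46 × 1.008 = 46.368
  O: 4 × 15.999 = 63.996
Sum: 24×12.011 + 46×1.008 + 4×15.999 = 398.628 → 398.63 g/mol.

398.63 g/mol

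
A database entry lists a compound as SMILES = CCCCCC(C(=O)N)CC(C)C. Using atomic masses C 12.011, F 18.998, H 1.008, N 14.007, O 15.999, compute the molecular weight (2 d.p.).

185.31 g/mol

First, the molecular formula is C11H23NO (counting implicit H from valence).
  C: 11 × 12.011 = 132.121
  H: 23 × 1.008 = 23.184
  N: 1 × 14.007 = 14.007
  O: 1 × 15.999 = 15.999
Sum: 11×12.011 + 23×1.008 + 1×14.007 + 1×15.999 = 185.311 → 185.31 g/mol.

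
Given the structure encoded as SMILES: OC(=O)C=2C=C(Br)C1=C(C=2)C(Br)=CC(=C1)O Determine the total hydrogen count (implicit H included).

6

Walk through each heavy atom and fill implicit hydrogens from standard valence (C 4, N 3, O 2, S 2, halogen 1):
  atom 1: O, bond orders sum to 1 (valence 2) → 1 H
  atom 2: C, bond orders sum to 4 (valence 4) → 0 H
  atom 3: O, bond orders sum to 2 (valence 2) → 0 H
  atom 4: C, bond orders sum to 4 (valence 4) → 0 H
  atom 5: C, bond orders sum to 3 (valence 4) → 1 H
  atom 6: C, bond orders sum to 4 (valence 4) → 0 H
  atom 7: Br (halogen, monovalent) → 0 H
  atom 8: C, bond orders sum to 4 (valence 4) → 0 H
  atom 9: C, bond orders sum to 4 (valence 4) → 0 H
  atom 10: C, bond orders sum to 3 (valence 4) → 1 H
  atom 11: C, bond orders sum to 4 (valence 4) → 0 H
  atom 12: Br (halogen, monovalent) → 0 H
  atom 13: C, bond orders sum to 3 (valence 4) → 1 H
  atom 14: C, bond orders sum to 4 (valence 4) → 0 H
  atom 15: C, bond orders sum to 3 (valence 4) → 1 H
  atom 16: O, bond orders sum to 1 (valence 2) → 1 H
Total hydrogens: 6.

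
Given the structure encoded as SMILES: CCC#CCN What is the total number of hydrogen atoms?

Walk through each heavy atom and fill implicit hydrogens from standard valence (C 4, N 3, O 2, S 2, halogen 1):
  atom 1: C, bond orders sum to 1 (valence 4) → 3 H
  atom 2: C, bond orders sum to 2 (valence 4) → 2 H
  atom 3: C, bond orders sum to 4 (valence 4) → 0 H
  atom 4: C, bond orders sum to 4 (valence 4) → 0 H
  atom 5: C, bond orders sum to 2 (valence 4) → 2 H
  atom 6: N, bond orders sum to 1 (valence 3) → 2 H
Total hydrogens: 9.

9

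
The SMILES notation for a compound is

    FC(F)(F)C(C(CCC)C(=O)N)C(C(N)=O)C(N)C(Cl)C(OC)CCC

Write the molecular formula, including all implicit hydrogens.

Walk through each heavy atom and fill implicit hydrogens from standard valence (C 4, N 3, O 2, S 2, halogen 1):
  atom 1: F (halogen, monovalent) → 0 H
  atom 2: C, bond orders sum to 4 (valence 4) → 0 H
  atom 3: F (halogen, monovalent) → 0 H
  atom 4: F (halogen, monovalent) → 0 H
  atom 5: C, bond orders sum to 3 (valence 4) → 1 H
  atom 6: C, bond orders sum to 3 (valence 4) → 1 H
  atom 7: C, bond orders sum to 2 (valence 4) → 2 H
  atom 8: C, bond orders sum to 2 (valence 4) → 2 H
  atom 9: C, bond orders sum to 1 (valence 4) → 3 H
  atom 10: C, bond orders sum to 4 (valence 4) → 0 H
  atom 11: O, bond orders sum to 2 (valence 2) → 0 H
  atom 12: N, bond orders sum to 1 (valence 3) → 2 H
  atom 13: C, bond orders sum to 3 (valence 4) → 1 H
  atom 14: C, bond orders sum to 4 (valence 4) → 0 H
  atom 15: N, bond orders sum to 1 (valence 3) → 2 H
  atom 16: O, bond orders sum to 2 (valence 2) → 0 H
  atom 17: C, bond orders sum to 3 (valence 4) → 1 H
  atom 18: N, bond orders sum to 1 (valence 3) → 2 H
  atom 19: C, bond orders sum to 3 (valence 4) → 1 H
  atom 20: Cl (halogen, monovalent) → 0 H
  atom 21: C, bond orders sum to 3 (valence 4) → 1 H
  atom 22: O, bond orders sum to 2 (valence 2) → 0 H
  atom 23: C, bond orders sum to 1 (valence 4) → 3 H
  atom 24: C, bond orders sum to 2 (valence 4) → 2 H
  atom 25: C, bond orders sum to 2 (valence 4) → 2 H
  atom 26: C, bond orders sum to 1 (valence 4) → 3 H
Totals → C:16, H:29, Cl:1, F:3, N:3, O:3.

C16H29ClF3N3O3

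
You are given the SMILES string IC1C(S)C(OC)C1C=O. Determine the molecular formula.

Walk through each heavy atom and fill implicit hydrogens from standard valence (C 4, N 3, O 2, S 2, halogen 1):
  atom 1: I (halogen, monovalent) → 0 H
  atom 2: C, bond orders sum to 3 (valence 4) → 1 H
  atom 3: C, bond orders sum to 3 (valence 4) → 1 H
  atom 4: S, bond orders sum to 1 (valence 2) → 1 H
  atom 5: C, bond orders sum to 3 (valence 4) → 1 H
  atom 6: O, bond orders sum to 2 (valence 2) → 0 H
  atom 7: C, bond orders sum to 1 (valence 4) → 3 H
  atom 8: C, bond orders sum to 3 (valence 4) → 1 H
  atom 9: C, bond orders sum to 3 (valence 4) → 1 H
  atom 10: O, bond orders sum to 2 (valence 2) → 0 H
Totals → C:6, H:9, I:1, O:2, S:1.

C6H9IO2S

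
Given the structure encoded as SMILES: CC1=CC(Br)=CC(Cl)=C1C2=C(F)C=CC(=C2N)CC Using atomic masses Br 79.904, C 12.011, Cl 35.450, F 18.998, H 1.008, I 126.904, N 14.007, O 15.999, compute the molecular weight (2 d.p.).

342.64 g/mol

First, the molecular formula is C15H14BrClFN (counting implicit H from valence).
  Br: 1 × 79.904 = 79.904
  C: 15 × 12.011 = 180.165
  Cl: 1 × 35.450 = 35.450
  F: 1 × 18.998 = 18.998
  H: 14 × 1.008 = 14.112
  N: 1 × 14.007 = 14.007
Sum: 1×79.904 + 15×12.011 + 1×35.450 + 1×18.998 + 14×1.008 + 1×14.007 = 342.636 → 342.64 g/mol.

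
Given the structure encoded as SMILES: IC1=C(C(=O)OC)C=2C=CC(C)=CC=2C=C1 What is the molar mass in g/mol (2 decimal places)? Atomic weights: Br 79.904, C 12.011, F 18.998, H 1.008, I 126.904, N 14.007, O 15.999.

First, the molecular formula is C13H11IO2 (counting implicit H from valence).
  C: 13 × 12.011 = 156.143
  H: 11 × 1.008 = 11.088
  I: 1 × 126.904 = 126.904
  O: 2 × 15.999 = 31.998
Sum: 13×12.011 + 11×1.008 + 1×126.904 + 2×15.999 = 326.133 → 326.13 g/mol.

326.13 g/mol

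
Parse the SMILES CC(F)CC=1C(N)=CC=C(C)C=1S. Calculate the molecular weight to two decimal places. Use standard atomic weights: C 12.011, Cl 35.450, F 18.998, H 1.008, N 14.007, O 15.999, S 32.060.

199.29 g/mol

First, the molecular formula is C10H14FNS (counting implicit H from valence).
  C: 10 × 12.011 = 120.110
  F: 1 × 18.998 = 18.998
  H: 14 × 1.008 = 14.112
  N: 1 × 14.007 = 14.007
  S: 1 × 32.060 = 32.060
Sum: 10×12.011 + 1×18.998 + 14×1.008 + 1×14.007 + 1×32.060 = 199.287 → 199.29 g/mol.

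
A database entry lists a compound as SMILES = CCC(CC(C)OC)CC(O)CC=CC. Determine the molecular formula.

C13H26O2

Walk through each heavy atom and fill implicit hydrogens from standard valence (C 4, N 3, O 2, S 2, halogen 1):
  atom 1: C, bond orders sum to 1 (valence 4) → 3 H
  atom 2: C, bond orders sum to 2 (valence 4) → 2 H
  atom 3: C, bond orders sum to 3 (valence 4) → 1 H
  atom 4: C, bond orders sum to 2 (valence 4) → 2 H
  atom 5: C, bond orders sum to 3 (valence 4) → 1 H
  atom 6: C, bond orders sum to 1 (valence 4) → 3 H
  atom 7: O, bond orders sum to 2 (valence 2) → 0 H
  atom 8: C, bond orders sum to 1 (valence 4) → 3 H
  atom 9: C, bond orders sum to 2 (valence 4) → 2 H
  atom 10: C, bond orders sum to 3 (valence 4) → 1 H
  atom 11: O, bond orders sum to 1 (valence 2) → 1 H
  atom 12: C, bond orders sum to 2 (valence 4) → 2 H
  atom 13: C, bond orders sum to 3 (valence 4) → 1 H
  atom 14: C, bond orders sum to 3 (valence 4) → 1 H
  atom 15: C, bond orders sum to 1 (valence 4) → 3 H
Totals → C:13, H:26, O:2.
In Hill order: C13H26O2.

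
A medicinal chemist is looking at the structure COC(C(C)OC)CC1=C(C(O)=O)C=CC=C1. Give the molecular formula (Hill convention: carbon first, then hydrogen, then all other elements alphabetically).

Walk through each heavy atom and fill implicit hydrogens from standard valence (C 4, N 3, O 2, S 2, halogen 1):
  atom 1: C, bond orders sum to 1 (valence 4) → 3 H
  atom 2: O, bond orders sum to 2 (valence 2) → 0 H
  atom 3: C, bond orders sum to 3 (valence 4) → 1 H
  atom 4: C, bond orders sum to 3 (valence 4) → 1 H
  atom 5: C, bond orders sum to 1 (valence 4) → 3 H
  atom 6: O, bond orders sum to 2 (valence 2) → 0 H
  atom 7: C, bond orders sum to 1 (valence 4) → 3 H
  atom 8: C, bond orders sum to 2 (valence 4) → 2 H
  atom 9: C, bond orders sum to 4 (valence 4) → 0 H
  atom 10: C, bond orders sum to 4 (valence 4) → 0 H
  atom 11: C, bond orders sum to 4 (valence 4) → 0 H
  atom 12: O, bond orders sum to 1 (valence 2) → 1 H
  atom 13: O, bond orders sum to 2 (valence 2) → 0 H
  atom 14: C, bond orders sum to 3 (valence 4) → 1 H
  atom 15: C, bond orders sum to 3 (valence 4) → 1 H
  atom 16: C, bond orders sum to 3 (valence 4) → 1 H
  atom 17: C, bond orders sum to 3 (valence 4) → 1 H
Totals → C:13, H:18, O:4.
In Hill order: C13H18O4.

C13H18O4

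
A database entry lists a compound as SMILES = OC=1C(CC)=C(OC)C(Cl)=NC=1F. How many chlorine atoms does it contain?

1

Scan the SMILES for Cl atoms (remember two-letter symbols like Cl and Br are single atoms).
Chlorine count: 1.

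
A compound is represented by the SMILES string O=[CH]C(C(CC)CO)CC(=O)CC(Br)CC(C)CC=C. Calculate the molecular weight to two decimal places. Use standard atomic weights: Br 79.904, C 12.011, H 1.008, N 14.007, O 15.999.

First, the molecular formula is C16H27BrO3 (counting implicit H from valence).
  Br: 1 × 79.904 = 79.904
  C: 16 × 12.011 = 192.176
  H: 27 × 1.008 = 27.216
  O: 3 × 15.999 = 47.997
Sum: 1×79.904 + 16×12.011 + 27×1.008 + 3×15.999 = 347.293 → 347.29 g/mol.

347.29 g/mol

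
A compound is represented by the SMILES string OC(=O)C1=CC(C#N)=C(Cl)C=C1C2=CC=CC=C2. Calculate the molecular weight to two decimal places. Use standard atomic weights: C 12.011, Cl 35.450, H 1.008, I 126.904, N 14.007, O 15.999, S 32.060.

257.67 g/mol

First, the molecular formula is C14H8ClNO2 (counting implicit H from valence).
  C: 14 × 12.011 = 168.154
  Cl: 1 × 35.450 = 35.450
  H: 8 × 1.008 = 8.064
  N: 1 × 14.007 = 14.007
  O: 2 × 15.999 = 31.998
Sum: 14×12.011 + 1×35.450 + 8×1.008 + 1×14.007 + 2×15.999 = 257.673 → 257.67 g/mol.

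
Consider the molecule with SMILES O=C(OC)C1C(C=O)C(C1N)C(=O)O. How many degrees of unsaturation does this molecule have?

4

Molecular formula: C8H11NO5.
DoU = (2C + 2 + N − H − X) / 2, where X is the halogen count and O/S are ignored.
    = (2·8 + 2 + 1 − 11 − 0) / 2 = 8 / 2 = 4.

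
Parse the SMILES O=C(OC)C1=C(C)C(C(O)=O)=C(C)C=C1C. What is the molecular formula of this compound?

C12H14O4

Walk through each heavy atom and fill implicit hydrogens from standard valence (C 4, N 3, O 2, S 2, halogen 1):
  atom 1: O, bond orders sum to 2 (valence 2) → 0 H
  atom 2: C, bond orders sum to 4 (valence 4) → 0 H
  atom 3: O, bond orders sum to 2 (valence 2) → 0 H
  atom 4: C, bond orders sum to 1 (valence 4) → 3 H
  atom 5: C, bond orders sum to 4 (valence 4) → 0 H
  atom 6: C, bond orders sum to 4 (valence 4) → 0 H
  atom 7: C, bond orders sum to 1 (valence 4) → 3 H
  atom 8: C, bond orders sum to 4 (valence 4) → 0 H
  atom 9: C, bond orders sum to 4 (valence 4) → 0 H
  atom 10: O, bond orders sum to 1 (valence 2) → 1 H
  atom 11: O, bond orders sum to 2 (valence 2) → 0 H
  atom 12: C, bond orders sum to 4 (valence 4) → 0 H
  atom 13: C, bond orders sum to 1 (valence 4) → 3 H
  atom 14: C, bond orders sum to 3 (valence 4) → 1 H
  atom 15: C, bond orders sum to 4 (valence 4) → 0 H
  atom 16: C, bond orders sum to 1 (valence 4) → 3 H
Totals → C:12, H:14, O:4.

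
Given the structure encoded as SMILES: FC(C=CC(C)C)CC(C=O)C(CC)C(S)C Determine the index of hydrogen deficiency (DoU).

2

Degree of unsaturation = (number of rings) + (number of π bonds).
Ring closures in the SMILES: 0.
π bonds: 2 double bonds (each 1 DoU) → 2 DoU from unsaturation.
Total DoU = 0 + 2 = 2.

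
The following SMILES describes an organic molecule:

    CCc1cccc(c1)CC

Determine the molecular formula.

Walk through each heavy atom and fill implicit hydrogens from standard valence (C 4, N 3, O 2, S 2, halogen 1); for lowercase aromatic atoms, an aromatic c carries 1 H when it has two neighbours and 0 H with three, and aromatic n carries 0 H:
  atom 1: C, bond orders sum to 1 (valence 4) → 3 H
  atom 2: C, bond orders sum to 2 (valence 4) → 2 H
  atom 3: aromatic c, 3 neighbours → 0 H
  atom 4: aromatic c, 2 neighbours → 1 H
  atom 5: aromatic c, 2 neighbours → 1 H
  atom 6: aromatic c, 2 neighbours → 1 H
  atom 7: aromatic c, 3 neighbours → 0 H
  atom 8: aromatic c, 2 neighbours → 1 H
  atom 9: C, bond orders sum to 2 (valence 4) → 2 H
  atom 10: C, bond orders sum to 1 (valence 4) → 3 H
Totals → C:10, H:14.
In Hill order: C10H14.

C10H14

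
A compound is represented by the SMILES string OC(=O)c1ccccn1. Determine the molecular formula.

Walk through each heavy atom and fill implicit hydrogens from standard valence (C 4, N 3, O 2, S 2, halogen 1); for lowercase aromatic atoms, an aromatic c carries 1 H when it has two neighbours and 0 H with three, and aromatic n carries 0 H:
  atom 1: O, bond orders sum to 1 (valence 2) → 1 H
  atom 2: C, bond orders sum to 4 (valence 4) → 0 H
  atom 3: O, bond orders sum to 2 (valence 2) → 0 H
  atom 4: aromatic c, 3 neighbours → 0 H
  atom 5: aromatic c, 2 neighbours → 1 H
  atom 6: aromatic c, 2 neighbours → 1 H
  atom 7: aromatic c, 2 neighbours → 1 H
  atom 8: aromatic c, 2 neighbours → 1 H
  atom 9: aromatic n, 2 neighbours → 0 H
Totals → C:6, H:5, N:1, O:2.
In Hill order: C6H5NO2.

C6H5NO2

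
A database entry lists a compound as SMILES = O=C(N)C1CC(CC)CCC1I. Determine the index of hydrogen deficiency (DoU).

2

Molecular formula: C9H16INO.
DoU = (2C + 2 + N − H − X) / 2, where X is the halogen count and O/S are ignored.
    = (2·9 + 2 + 1 − 16 − 1) / 2 = 4 / 2 = 2.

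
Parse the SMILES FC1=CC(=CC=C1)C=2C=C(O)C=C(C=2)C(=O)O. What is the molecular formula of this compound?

C13H9FO3

Walk through each heavy atom and fill implicit hydrogens from standard valence (C 4, N 3, O 2, S 2, halogen 1):
  atom 1: F (halogen, monovalent) → 0 H
  atom 2: C, bond orders sum to 4 (valence 4) → 0 H
  atom 3: C, bond orders sum to 3 (valence 4) → 1 H
  atom 4: C, bond orders sum to 4 (valence 4) → 0 H
  atom 5: C, bond orders sum to 3 (valence 4) → 1 H
  atom 6: C, bond orders sum to 3 (valence 4) → 1 H
  atom 7: C, bond orders sum to 3 (valence 4) → 1 H
  atom 8: C, bond orders sum to 4 (valence 4) → 0 H
  atom 9: C, bond orders sum to 3 (valence 4) → 1 H
  atom 10: C, bond orders sum to 4 (valence 4) → 0 H
  atom 11: O, bond orders sum to 1 (valence 2) → 1 H
  atom 12: C, bond orders sum to 3 (valence 4) → 1 H
  atom 13: C, bond orders sum to 4 (valence 4) → 0 H
  atom 14: C, bond orders sum to 3 (valence 4) → 1 H
  atom 15: C, bond orders sum to 4 (valence 4) → 0 H
  atom 16: O, bond orders sum to 2 (valence 2) → 0 H
  atom 17: O, bond orders sum to 1 (valence 2) → 1 H
Totals → C:13, H:9, F:1, O:3.
In Hill order: C13H9FO3.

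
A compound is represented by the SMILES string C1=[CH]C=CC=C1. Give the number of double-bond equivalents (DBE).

4

Degree of unsaturation = (number of rings) + (number of π bonds).
Ring closures in the SMILES: 1.
π bonds: 3 double bonds (each 1 DoU) → 3 DoU from unsaturation.
Total DoU = 1 + 3 = 4.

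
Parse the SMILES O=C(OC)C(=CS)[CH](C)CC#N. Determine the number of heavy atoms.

Every atom symbol written in the SMILES (organic subset) is one heavy atom; implicit H are not written.
Heavy atoms by element → C:8, N:1, O:2, S:1.
Total: 12.

12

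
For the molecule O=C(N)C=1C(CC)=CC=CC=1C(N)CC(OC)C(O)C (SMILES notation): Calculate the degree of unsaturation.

5

Degree of unsaturation = (number of rings) + (number of π bonds).
Ring closures in the SMILES: 1.
π bonds: 4 double bonds (each 1 DoU) → 4 DoU from unsaturation.
Total DoU = 1 + 4 = 5.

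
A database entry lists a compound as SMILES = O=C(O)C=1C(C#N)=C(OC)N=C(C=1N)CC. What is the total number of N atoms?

3

Scan the SMILES for N atoms (remember two-letter symbols like Cl and Br are single atoms).
Nitrogen count: 3.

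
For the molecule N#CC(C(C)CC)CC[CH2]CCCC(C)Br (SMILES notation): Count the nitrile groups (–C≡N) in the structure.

The nitrile motif appears at heavy-atom position 2 in the SMILES.
Nitrile count: 1.

1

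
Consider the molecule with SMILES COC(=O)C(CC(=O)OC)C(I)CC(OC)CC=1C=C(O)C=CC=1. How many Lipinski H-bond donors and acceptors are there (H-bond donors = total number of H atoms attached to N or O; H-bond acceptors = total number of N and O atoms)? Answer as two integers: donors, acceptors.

Donors: find every N or O and count the H atoms it carries.
  atom 2 (O): bond orders sum to 2 → 0 H
  atom 4 (O): bond orders sum to 2 → 0 H
  atom 8 (O): bond orders sum to 2 → 0 H
  atom 9 (O): bond orders sum to 2 → 0 H
  atom 15 (O): bond orders sum to 2 → 0 H
  atom 21 (O): bond orders sum to 1 → 1 H
Lipinski HBD = 1.
Acceptors: N atoms = 0, O atoms = 6 → HBA = 6.

1, 6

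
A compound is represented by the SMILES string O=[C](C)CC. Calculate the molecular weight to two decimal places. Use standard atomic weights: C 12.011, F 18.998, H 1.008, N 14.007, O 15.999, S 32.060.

72.11 g/mol

First, the molecular formula is C4H8O (counting implicit H from valence).
  C: 4 × 12.011 = 48.044
  H: 8 × 1.008 = 8.064
  O: 1 × 15.999 = 15.999
Sum: 4×12.011 + 8×1.008 + 1×15.999 = 72.107 → 72.11 g/mol.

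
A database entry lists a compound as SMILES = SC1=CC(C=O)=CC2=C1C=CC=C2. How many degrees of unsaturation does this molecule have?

Molecular formula: C11H8OS.
DoU = (2C + 2 + N − H − X) / 2, where X is the halogen count and O/S are ignored.
    = (2·11 + 2 + 0 − 8 − 0) / 2 = 16 / 2 = 8.

8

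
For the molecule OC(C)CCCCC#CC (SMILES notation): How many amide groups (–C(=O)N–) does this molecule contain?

Scan the SMILES for the amide motif — none present.
Groups that are present: 1 alkyne, 1 hydroxyl.

0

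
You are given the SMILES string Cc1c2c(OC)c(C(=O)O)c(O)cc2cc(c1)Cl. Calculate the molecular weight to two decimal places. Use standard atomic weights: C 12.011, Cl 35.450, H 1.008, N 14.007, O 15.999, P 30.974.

First, the molecular formula is C13H11ClO4 (counting implicit H from valence).
  C: 13 × 12.011 = 156.143
  Cl: 1 × 35.450 = 35.450
  H: 11 × 1.008 = 11.088
  O: 4 × 15.999 = 63.996
Sum: 13×12.011 + 1×35.450 + 11×1.008 + 4×15.999 = 266.677 → 266.68 g/mol.

266.68 g/mol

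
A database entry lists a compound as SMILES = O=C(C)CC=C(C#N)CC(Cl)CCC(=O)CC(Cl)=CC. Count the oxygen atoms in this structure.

2

Scan the SMILES for O atoms (remember two-letter symbols like Cl and Br are single atoms).
Oxygen count: 2.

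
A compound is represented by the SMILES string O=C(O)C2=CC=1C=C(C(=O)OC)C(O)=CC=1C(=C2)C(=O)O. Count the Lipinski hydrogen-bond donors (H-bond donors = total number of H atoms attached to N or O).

3

Donors: find every N or O and count the H atoms it carries.
  atom 1 (O): bond orders sum to 2 → 0 H
  atom 3 (O): bond orders sum to 1 → 1 H
  atom 10 (O): bond orders sum to 2 → 0 H
  atom 11 (O): bond orders sum to 2 → 0 H
  atom 14 (O): bond orders sum to 1 → 1 H
  atom 20 (O): bond orders sum to 2 → 0 H
  atom 21 (O): bond orders sum to 1 → 1 H
Lipinski HBD = 3.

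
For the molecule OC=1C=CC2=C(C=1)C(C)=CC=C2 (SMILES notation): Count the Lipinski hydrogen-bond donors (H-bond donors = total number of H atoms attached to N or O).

1

Donors: find every N or O and count the H atoms it carries.
  atom 1 (O): bond orders sum to 1 → 1 H
Lipinski HBD = 1.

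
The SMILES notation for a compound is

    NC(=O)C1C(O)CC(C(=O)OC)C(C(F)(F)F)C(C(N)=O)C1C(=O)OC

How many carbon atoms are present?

14

Count every carbon token in the SMILES (each C, including those in ring-closure positions and inside branches).
Carbon count: 14.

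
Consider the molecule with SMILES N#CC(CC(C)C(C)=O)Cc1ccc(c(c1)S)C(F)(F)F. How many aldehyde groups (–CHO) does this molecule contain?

0

Scan the SMILES for the aldehyde motif — none present.
Groups that are present: 1 ketone, 1 nitrile, 1 thiol.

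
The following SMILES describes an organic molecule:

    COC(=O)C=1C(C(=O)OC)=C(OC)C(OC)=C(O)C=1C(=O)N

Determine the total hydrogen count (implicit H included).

15

Walk through each heavy atom and fill implicit hydrogens from standard valence (C 4, N 3, O 2, S 2, halogen 1):
  atom 1: C, bond orders sum to 1 (valence 4) → 3 H
  atom 2: O, bond orders sum to 2 (valence 2) → 0 H
  atom 3: C, bond orders sum to 4 (valence 4) → 0 H
  atom 4: O, bond orders sum to 2 (valence 2) → 0 H
  atom 5: C, bond orders sum to 4 (valence 4) → 0 H
  atom 6: C, bond orders sum to 4 (valence 4) → 0 H
  atom 7: C, bond orders sum to 4 (valence 4) → 0 H
  atom 8: O, bond orders sum to 2 (valence 2) → 0 H
  atom 9: O, bond orders sum to 2 (valence 2) → 0 H
  atom 10: C, bond orders sum to 1 (valence 4) → 3 H
  atom 11: C, bond orders sum to 4 (valence 4) → 0 H
  atom 12: O, bond orders sum to 2 (valence 2) → 0 H
  atom 13: C, bond orders sum to 1 (valence 4) → 3 H
  atom 14: C, bond orders sum to 4 (valence 4) → 0 H
  atom 15: O, bond orders sum to 2 (valence 2) → 0 H
  atom 16: C, bond orders sum to 1 (valence 4) → 3 H
  atom 17: C, bond orders sum to 4 (valence 4) → 0 H
  atom 18: O, bond orders sum to 1 (valence 2) → 1 H
  atom 19: C, bond orders sum to 4 (valence 4) → 0 H
  atom 20: C, bond orders sum to 4 (valence 4) → 0 H
  atom 21: O, bond orders sum to 2 (valence 2) → 0 H
  atom 22: N, bond orders sum to 1 (valence 3) → 2 H
Total hydrogens: 15.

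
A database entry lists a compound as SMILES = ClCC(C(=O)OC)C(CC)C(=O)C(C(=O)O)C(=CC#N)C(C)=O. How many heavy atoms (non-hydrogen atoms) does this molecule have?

23

Every atom symbol written in the SMILES (organic subset) is one heavy atom; implicit H are not written.
Heavy atoms by element → C:15, Cl:1, N:1, O:6.
Total: 23.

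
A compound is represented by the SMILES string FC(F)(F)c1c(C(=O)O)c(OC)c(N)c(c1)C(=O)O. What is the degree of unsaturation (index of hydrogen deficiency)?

6

Molecular formula: C10H8F3NO5.
DoU = (2C + 2 + N − H − X) / 2, where X is the halogen count and O/S are ignored.
    = (2·10 + 2 + 1 − 8 − 3) / 2 = 12 / 2 = 6.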